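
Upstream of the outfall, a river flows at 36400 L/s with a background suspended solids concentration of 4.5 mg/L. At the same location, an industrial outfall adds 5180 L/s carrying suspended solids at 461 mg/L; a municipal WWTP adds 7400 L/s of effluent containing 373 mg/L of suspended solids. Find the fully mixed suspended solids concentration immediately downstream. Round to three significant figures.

108 mg/L

Flow-weighted average: C = (36400·4.500 + 5180·461.0 + 7400·373.0) / 48980 = 5312000/48980 = 108.5 mg/L.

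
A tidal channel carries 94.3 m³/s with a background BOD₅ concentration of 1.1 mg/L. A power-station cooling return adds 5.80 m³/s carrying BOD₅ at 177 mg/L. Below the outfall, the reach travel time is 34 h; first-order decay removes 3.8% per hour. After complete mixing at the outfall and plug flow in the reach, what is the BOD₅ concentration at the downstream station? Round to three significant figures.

3.02 mg/L

Flow-weighted average: C = (94.30·1.100 + 5.800·177.0) / 100.1 = 1130/100.1 = 11.29 mg/L.
3.8%/h lost → k = −ln(1 − 0.038) = 0.03874 h⁻¹.
Decay over the reach: 11.29·exp(−kt) = 11.29·0.2679 = 3.025 mg/L.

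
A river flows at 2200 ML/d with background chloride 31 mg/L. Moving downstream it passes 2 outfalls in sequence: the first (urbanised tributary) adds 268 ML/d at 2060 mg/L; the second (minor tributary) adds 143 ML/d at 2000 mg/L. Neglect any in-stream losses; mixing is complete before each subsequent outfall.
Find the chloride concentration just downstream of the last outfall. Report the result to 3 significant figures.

347 mg/L

Outfall 1: combined Q = 2468 ML/d; C = (2200·31.00 + 268.0·2060)/2468 = 251.3 mg/L.
Outfall 2: combined Q = 2611 ML/d; C = (2468·251.3 + 143.0·2000)/2611 = 347.1 mg/L.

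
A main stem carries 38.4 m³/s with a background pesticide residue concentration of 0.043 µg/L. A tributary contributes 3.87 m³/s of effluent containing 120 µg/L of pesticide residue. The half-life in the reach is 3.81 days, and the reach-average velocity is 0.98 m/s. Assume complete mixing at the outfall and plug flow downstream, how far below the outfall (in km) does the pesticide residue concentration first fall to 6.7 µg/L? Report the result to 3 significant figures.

232 km

Conservation of mass: C = (38.40·0.04300 + 3.870·120.0) / 42.27 = 466.1/42.27 = 11.03 µg/L.
Half-life 3.81 d → k = ln 2 / 3.81 = 0.1819 d⁻¹.
Set 11.03·exp(−k·t) = 6.7 → t = ln(11.03/6.7)/k = 236600 s = 65.71 h.
Distance = v·t = 0.98·236600 = 231800 m = 231.8 km.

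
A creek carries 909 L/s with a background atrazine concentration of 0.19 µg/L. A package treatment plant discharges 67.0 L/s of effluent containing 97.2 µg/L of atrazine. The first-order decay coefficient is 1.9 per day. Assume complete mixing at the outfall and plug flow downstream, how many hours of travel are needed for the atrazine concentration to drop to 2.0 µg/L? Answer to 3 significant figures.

15.5 h

After mixing, C = (909.0·0.1900 + 67.00·97.20) / 976.0 = 6685/976.0 = 6.849 µg/L.
6.849·exp(−k·t) = 2.0 → t = ln(6.849/2.0)/k = 55980 s = 15.55 h.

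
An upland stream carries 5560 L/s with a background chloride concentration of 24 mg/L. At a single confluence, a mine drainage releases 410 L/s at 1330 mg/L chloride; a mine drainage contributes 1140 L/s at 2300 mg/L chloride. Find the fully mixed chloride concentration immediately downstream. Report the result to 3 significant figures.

Conservation of mass: C = (5560·24.00 + 410.0·1330 + 1140·2300) / 7110 = 3301000/7110 = 464.2 mg/L.

464 mg/L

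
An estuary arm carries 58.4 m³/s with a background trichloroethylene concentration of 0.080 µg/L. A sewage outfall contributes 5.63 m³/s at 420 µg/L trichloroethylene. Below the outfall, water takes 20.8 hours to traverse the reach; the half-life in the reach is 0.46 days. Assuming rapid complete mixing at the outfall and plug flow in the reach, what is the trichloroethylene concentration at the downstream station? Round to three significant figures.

10.0 µg/L

Mixed concentration C = ΣQC/ΣQ = (58.40·0.08000 + 5.630·420.0) / 64.03 = 2369/64.03 = 37.00 µg/L.
Half-life 0.46 d → k = ln 2 / 0.46 = 1.507 d⁻¹.
First-order decay: C = 37.00·exp(−k·t) = 37.00·0.2709 = 10.02 µg/L.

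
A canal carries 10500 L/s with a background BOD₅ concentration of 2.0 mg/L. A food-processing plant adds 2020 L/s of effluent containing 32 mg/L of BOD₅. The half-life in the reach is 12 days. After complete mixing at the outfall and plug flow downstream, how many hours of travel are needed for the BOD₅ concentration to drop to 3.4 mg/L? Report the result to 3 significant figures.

Mixed concentration C = ΣQC/ΣQ = (10500·2.000 + 2020·32.00) / 12520 = 85640/12520 = 6.840 mg/L.
Half-life 12 d → k = ln 2 / 12 = 0.05776 d⁻¹.
6.840·exp(−k·t) = 3.4 → t = ln(6.840/3.4)/k = 1046000 s = 290.5 h.

290 h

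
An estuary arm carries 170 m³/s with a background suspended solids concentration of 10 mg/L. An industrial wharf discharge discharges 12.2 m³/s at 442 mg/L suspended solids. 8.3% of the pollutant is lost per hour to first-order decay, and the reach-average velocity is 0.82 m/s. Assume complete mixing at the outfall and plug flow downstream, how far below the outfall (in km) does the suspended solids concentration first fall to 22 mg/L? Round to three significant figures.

Flow-weighted average: C = (170.0·10.00 + 12.20·442.0) / 182.2 = 7092/182.2 = 38.93 mg/L.
8.3%/h lost → k = −ln(1 − 0.083) = 0.08665 h⁻¹.
Set 38.93·exp(−k·t) = 22 → t = ln(38.93/22)/k = 23710 s = 6.586 h.
Distance = v·t = 0.82·23710 = 19440 m = 19.44 km.

19.4 km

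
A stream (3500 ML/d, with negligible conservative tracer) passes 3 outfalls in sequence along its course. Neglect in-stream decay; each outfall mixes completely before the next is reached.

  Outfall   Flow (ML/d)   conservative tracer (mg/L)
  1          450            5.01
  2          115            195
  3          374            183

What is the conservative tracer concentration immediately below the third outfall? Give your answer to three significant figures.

Below outfall 1: Q → 3950 ML/d, C = (3500·0 + 450.0·5.010)/3950 = 0.5708 mg/L.
Below outfall 2: Q → 4065 ML/d, C = (3950·0.5708 + 115.0·195.0)/4065 = 6.071 mg/L.
Below outfall 3: Q → 4439 ML/d, C = (4065·6.071 + 374.0·183.0)/4439 = 20.98 mg/L.

21.0 mg/L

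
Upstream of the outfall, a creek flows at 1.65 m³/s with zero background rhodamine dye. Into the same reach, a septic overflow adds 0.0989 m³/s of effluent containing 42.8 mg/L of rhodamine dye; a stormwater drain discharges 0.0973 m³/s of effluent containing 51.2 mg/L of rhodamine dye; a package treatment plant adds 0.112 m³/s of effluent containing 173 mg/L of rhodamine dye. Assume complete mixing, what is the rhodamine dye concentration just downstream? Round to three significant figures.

14.6 mg/L

Conservation of mass: C = (1.650·0 + 0.09890·42.80 + 0.09730·51.20 + 0.1120·173.0) / 1.958 = 28.59/1.958 = 14.60 mg/L.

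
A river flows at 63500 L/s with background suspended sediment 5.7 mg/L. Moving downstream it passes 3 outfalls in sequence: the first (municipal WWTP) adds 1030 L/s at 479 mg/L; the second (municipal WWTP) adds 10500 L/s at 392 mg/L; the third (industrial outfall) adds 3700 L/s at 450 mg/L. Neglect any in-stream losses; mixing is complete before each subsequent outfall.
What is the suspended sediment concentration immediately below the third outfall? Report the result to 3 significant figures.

84.3 mg/L

Below outfall 1: Q → 64530 L/s, C = (63500·5.700 + 1030·479.0)/64530 = 13.25 mg/L.
Below outfall 2: Q → 75030 L/s, C = (64530·13.25 + 10500·392.0)/75030 = 66.26 mg/L.
Below outfall 3: Q → 78730 L/s, C = (75030·66.26 + 3700·450.0)/78730 = 84.29 mg/L.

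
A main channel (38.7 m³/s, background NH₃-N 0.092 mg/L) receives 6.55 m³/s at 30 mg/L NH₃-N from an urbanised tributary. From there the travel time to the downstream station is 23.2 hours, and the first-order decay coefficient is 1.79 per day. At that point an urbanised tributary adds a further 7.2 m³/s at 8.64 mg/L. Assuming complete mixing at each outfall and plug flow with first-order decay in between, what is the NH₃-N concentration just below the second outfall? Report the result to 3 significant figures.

After mixing, C = (38.70·0.09200 + 6.550·30.00) / 45.25 = 200.1/45.25 = 4.421 mg/L; combined flow 45.25 m³/s.
After decay, C = 4.421 × e^(−kt) = 4.421 × 0.1772 = 0.7836 mg/L.
At the second outfall, C = (45.25·0.7836 + 7.200·8.640) / (45.25 + 7.200) = 1.862 mg/L.

1.86 mg/L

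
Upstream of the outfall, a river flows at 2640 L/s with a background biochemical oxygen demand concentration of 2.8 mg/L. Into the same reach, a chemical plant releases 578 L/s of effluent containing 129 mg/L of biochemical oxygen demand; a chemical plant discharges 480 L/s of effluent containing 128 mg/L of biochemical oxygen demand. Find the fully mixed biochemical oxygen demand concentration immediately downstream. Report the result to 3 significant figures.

Conservation of mass: C = (2640·2.800 + 578.0·129.0 + 480.0·128.0) / 3698 = 143400/3698 = 38.78 mg/L.

38.8 mg/L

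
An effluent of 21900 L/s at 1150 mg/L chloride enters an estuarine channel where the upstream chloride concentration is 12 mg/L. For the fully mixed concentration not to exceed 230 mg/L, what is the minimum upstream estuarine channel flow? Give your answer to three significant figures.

Set C_mix = 230: (Q·12.00 + 21900·1150) / (Q + 21900) = 230
→ Q = 21900·(1150 − 230)/(230 − 12.00) = 92420 L/s.

92400 L/s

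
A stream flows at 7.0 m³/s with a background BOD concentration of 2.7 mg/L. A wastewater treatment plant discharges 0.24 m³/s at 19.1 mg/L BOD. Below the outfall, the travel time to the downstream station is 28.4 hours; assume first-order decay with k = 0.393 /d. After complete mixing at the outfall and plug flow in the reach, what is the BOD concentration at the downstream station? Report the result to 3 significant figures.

After mixing, C = (7.000·2.700 + 0.2400·19.10) / 7.240 = 23.48/7.240 = 3.244 mg/L.
After decay, C = 3.244 × e^(−kt) = 3.244 × 0.6281 = 2.037 mg/L.

2.04 mg/L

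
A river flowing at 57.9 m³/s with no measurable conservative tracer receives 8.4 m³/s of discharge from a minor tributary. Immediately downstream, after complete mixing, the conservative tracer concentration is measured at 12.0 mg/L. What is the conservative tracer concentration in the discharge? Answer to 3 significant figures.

94.7 mg/L

Mass balance: 57.90·0 + 8.400·Cₑ = 66.30·12.00
→ Cₑ = (66.30·12.00 − 57.90·0) / 8.400 = 94.71 mg/L.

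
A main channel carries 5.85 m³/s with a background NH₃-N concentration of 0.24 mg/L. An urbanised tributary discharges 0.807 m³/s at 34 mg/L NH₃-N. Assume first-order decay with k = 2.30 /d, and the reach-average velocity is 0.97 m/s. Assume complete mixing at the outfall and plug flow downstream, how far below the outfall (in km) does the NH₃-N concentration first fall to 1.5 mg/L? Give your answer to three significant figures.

38.7 km

Mass balance: C = (5.850·0.2400 + 0.8070·34.00) / 6.657 = 28.84/6.657 = 4.333 mg/L.
Set 4.333·exp(−k·t) = 1.5 → t = ln(4.333/1.5)/k = 39850 s = 11.07 h.
Distance = v·t = 0.97·39850 = 38650 m = 38.65 km.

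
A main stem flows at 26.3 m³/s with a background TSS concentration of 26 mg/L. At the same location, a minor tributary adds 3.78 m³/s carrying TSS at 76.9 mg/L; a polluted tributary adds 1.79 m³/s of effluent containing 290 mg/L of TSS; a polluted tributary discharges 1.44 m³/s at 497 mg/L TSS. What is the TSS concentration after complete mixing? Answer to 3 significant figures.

Flow-weighted average: C = (26.30·26.00 + 3.780·76.90 + 1.790·290.0 + 1.440·497.0) / 33.31 = 2209/33.31 = 66.32 mg/L.

66.3 mg/L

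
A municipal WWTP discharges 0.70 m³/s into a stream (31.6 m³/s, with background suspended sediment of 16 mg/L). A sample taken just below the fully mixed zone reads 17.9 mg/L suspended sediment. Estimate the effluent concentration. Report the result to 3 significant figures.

104 mg/L

Mass balance: 31.60·16.00 + 0.7000·Cₑ = 32.30·17.90
→ Cₑ = (32.30·17.90 − 31.60·16.00) / 0.7000 = 103.7 mg/L.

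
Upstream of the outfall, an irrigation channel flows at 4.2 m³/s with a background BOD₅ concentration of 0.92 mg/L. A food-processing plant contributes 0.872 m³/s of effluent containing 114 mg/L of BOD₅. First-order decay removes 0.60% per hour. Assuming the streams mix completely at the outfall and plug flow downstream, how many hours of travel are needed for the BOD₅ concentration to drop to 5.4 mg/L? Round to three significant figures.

221 h

Mixed concentration C = ΣQC/ΣQ = (4.200·0.9200 + 0.8720·114.0) / 5.072 = 103.3/5.072 = 20.36 mg/L.
0.60%/h lost → k = −ln(1 − 0.006) = 0.006018 h⁻¹.
20.36·exp(−k·t) = 5.4 → t = ln(20.36/5.4)/k = 793900 s = 220.5 h.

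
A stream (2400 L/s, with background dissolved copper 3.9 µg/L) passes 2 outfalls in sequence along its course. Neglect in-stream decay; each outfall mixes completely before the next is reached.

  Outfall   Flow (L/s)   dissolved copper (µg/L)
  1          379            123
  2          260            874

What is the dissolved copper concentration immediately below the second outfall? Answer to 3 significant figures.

93.2 µg/L

Outfall 1: combined Q = 2779 L/s; C = (2400·3.900 + 379.0·123.0)/2779 = 20.14 µg/L.
Outfall 2: combined Q = 3039 L/s; C = (2779·20.14 + 260.0·874.0)/3039 = 93.19 µg/L.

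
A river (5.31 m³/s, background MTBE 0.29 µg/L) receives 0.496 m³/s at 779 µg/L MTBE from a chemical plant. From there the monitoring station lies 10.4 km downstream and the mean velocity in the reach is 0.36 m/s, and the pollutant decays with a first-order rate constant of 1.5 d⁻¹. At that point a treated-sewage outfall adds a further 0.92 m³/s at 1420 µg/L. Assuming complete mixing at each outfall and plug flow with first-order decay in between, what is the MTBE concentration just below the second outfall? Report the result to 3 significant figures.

Mixed concentration C = ΣQC/ΣQ = (5.310·0.2900 + 0.4960·779.0) / 5.806 = 387.9/5.806 = 66.81 µg/L; combined flow 5.806 m³/s.
Travel time t = 10.4·1000 / 0.36 = 28890 s = 8.025 h.
Applying C = C₀e^(−kt): 66.81 × 0.6056 = 40.46 µg/L.
At the second outfall, C = (5.806·40.46 + 0.9200·1420) / (5.806 + 0.9200) = 229.2 µg/L.

229 µg/L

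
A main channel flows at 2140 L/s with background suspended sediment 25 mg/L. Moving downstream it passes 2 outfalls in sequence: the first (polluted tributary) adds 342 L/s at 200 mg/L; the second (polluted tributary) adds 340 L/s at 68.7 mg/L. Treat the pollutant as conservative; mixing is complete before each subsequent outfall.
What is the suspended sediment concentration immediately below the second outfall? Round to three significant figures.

51.5 mg/L

After outfall 1: Q = 2140 + 342.0 = 2482 L/s; C = (2140·25.00 + 342.0·200.0)/2482 = 49.11 mg/L.
After outfall 2: Q = 2482 + 340.0 = 2822 L/s; C = (2482·49.11 + 340.0·68.70)/2822 = 51.47 mg/L.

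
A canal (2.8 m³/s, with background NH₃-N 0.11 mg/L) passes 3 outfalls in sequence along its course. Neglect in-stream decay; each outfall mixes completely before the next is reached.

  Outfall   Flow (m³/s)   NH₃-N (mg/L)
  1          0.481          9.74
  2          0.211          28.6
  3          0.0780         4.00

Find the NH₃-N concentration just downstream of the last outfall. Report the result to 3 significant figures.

3.18 mg/L

Outfall 1: combined Q = 3.281 m³/s; C = (2.800·0.1100 + 0.4810·9.740)/3.281 = 1.522 mg/L.
Outfall 2: combined Q = 3.492 m³/s; C = (3.281·1.522 + 0.2110·28.60)/3.492 = 3.158 mg/L.
Outfall 3: combined Q = 3.570 m³/s; C = (3.492·3.158 + 0.07800·4.000)/3.570 = 3.176 mg/L.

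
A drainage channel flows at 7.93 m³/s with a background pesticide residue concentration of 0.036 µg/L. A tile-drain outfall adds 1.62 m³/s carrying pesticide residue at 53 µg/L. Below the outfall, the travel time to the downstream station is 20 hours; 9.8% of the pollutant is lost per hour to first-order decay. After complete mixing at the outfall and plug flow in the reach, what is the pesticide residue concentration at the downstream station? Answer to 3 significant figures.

1.15 µg/L

Mixed concentration C = ΣQC/ΣQ = (7.930·0.03600 + 1.620·53.00) / 9.550 = 86.15/9.550 = 9.020 µg/L.
9.8%/h lost → k = −ln(1 − 0.098) = 0.1031 h⁻¹.
Decay over the reach: 9.020·exp(−kt) = 9.020·0.1271 = 1.146 µg/L.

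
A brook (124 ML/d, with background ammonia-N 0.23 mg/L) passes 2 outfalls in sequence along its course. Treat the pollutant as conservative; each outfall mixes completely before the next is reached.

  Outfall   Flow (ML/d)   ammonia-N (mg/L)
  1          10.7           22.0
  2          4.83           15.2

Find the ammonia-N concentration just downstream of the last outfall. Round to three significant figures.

After outfall 1: Q = 124.0 + 10.70 = 134.7 ML/d; C = (124.0·0.2300 + 10.70·22.00)/134.7 = 1.959 mg/L.
After outfall 2: Q = 134.7 + 4.830 = 139.5 ML/d; C = (134.7·1.959 + 4.830·15.20)/139.5 = 2.418 mg/L.

2.42 mg/L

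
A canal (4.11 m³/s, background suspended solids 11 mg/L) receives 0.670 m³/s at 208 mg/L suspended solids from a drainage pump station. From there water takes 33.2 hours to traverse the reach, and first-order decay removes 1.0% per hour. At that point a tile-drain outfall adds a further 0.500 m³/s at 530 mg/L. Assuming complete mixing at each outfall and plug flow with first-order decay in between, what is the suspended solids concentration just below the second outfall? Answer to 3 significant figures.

Flow-weighted average: C = (4.110·11.00 + 0.6700·208.0) / 4.780 = 184.6/4.780 = 38.61 mg/L; combined flow 4.780 m³/s.
1.0%/h lost → k = −ln(1 − 0.01) = 0.01005 h⁻¹.
Decay over the reach: 38.61·exp(−kt) = 38.61·0.7163 = 27.66 mg/L.
Second outfall: C = (4.780·27.66 + 0.5000·530.0)/5.280 = 75.23 mg/L.

75.2 mg/L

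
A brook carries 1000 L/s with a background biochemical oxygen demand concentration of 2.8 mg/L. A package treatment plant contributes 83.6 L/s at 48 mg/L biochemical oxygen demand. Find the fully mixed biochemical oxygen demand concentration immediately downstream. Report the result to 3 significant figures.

6.29 mg/L

Mixed concentration C = ΣQC/ΣQ = (1000·2.800 + 83.60·48.00) / 1084 = 6813/1084 = 6.287 mg/L.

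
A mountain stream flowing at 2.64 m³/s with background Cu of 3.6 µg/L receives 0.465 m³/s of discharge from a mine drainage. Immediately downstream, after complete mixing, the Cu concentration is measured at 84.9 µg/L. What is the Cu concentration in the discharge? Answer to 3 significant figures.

Mass balance: 2.640·3.600 + 0.4650·Cₑ = 3.105·84.90
→ Cₑ = (3.105·84.90 − 2.640·3.600) / 0.4650 = 546.5 µg/L.

546 µg/L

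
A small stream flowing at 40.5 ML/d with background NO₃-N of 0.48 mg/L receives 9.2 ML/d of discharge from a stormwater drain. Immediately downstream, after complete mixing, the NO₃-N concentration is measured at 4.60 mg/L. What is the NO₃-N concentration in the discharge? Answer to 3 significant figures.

22.7 mg/L

Mass balance: 40.50·0.4800 + 9.200·Cₑ = 49.70·4.600
→ Cₑ = (49.70·4.600 − 40.50·0.4800) / 9.200 = 22.74 mg/L.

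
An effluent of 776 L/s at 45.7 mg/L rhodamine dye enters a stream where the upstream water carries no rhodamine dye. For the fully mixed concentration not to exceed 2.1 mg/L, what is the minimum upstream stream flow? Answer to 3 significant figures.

Set C_mix = 2.1: (Q·0 + 776.0·45.70) / (Q + 776.0) = 2.1
→ Q = 776.0·(45.70 − 2.1)/(2.1 − 0) = 16110 L/s.

16100 L/s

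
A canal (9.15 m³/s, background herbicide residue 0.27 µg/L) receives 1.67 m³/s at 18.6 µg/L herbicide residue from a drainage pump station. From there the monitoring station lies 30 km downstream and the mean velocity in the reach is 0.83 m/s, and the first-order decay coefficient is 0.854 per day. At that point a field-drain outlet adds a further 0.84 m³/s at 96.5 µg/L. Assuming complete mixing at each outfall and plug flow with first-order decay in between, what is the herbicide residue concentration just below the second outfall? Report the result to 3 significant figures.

8.96 µg/L

Flow-weighted average: C = (9.150·0.2700 + 1.670·18.60) / 10.82 = 33.53/10.82 = 3.099 µg/L; combined flow 10.82 m³/s.
Travel time t = 30·1000 / 0.83 = 36140 s = 10.04 h.
First-order decay: C = 3.099·exp(−k·t) = 3.099·0.6996 = 2.168 µg/L.
At the second outfall, C = (10.82·2.168 + 0.8400·96.50) / (10.82 + 0.8400) = 8.964 µg/L.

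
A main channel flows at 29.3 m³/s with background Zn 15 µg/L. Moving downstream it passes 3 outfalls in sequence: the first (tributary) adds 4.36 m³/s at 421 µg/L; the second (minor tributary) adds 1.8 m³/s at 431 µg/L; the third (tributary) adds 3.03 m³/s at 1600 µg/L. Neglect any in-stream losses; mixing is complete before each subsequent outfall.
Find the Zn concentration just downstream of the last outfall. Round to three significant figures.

205 µg/L

Below outfall 1: Q → 33.66 m³/s, C = (29.30·15.00 + 4.360·421.0)/33.66 = 67.59 µg/L.
Below outfall 2: Q → 35.46 m³/s, C = (33.66·67.59 + 1.800·431.0)/35.46 = 86.04 µg/L.
Below outfall 3: Q → 38.49 m³/s, C = (35.46·86.04 + 3.030·1600)/38.49 = 205.2 µg/L.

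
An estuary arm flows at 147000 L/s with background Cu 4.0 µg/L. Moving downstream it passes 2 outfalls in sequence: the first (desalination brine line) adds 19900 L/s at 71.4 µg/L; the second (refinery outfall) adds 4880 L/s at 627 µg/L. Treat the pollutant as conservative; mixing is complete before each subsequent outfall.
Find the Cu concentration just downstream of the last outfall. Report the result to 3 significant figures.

29.5 µg/L

After outfall 1: Q = 147000 + 19900 = 166900 L/s; C = (147000·4.000 + 19900·71.40)/166900 = 12.04 µg/L.
After outfall 2: Q = 166900 + 4880 = 171800 L/s; C = (166900·12.04 + 4880·627.0)/171800 = 29.51 µg/L.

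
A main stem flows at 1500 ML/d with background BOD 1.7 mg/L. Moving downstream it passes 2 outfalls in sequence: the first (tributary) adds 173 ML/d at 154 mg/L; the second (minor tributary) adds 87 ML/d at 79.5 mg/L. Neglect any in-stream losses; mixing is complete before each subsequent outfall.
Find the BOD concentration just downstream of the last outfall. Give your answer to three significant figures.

20.5 mg/L

Below outfall 1: Q → 1673 ML/d, C = (1500·1.700 + 173.0·154.0)/1673 = 17.45 mg/L.
Below outfall 2: Q → 1760 ML/d, C = (1673·17.45 + 87.00·79.50)/1760 = 20.52 mg/L.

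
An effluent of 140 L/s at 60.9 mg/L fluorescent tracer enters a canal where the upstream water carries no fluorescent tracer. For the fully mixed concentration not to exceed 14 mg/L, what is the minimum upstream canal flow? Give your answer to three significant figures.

469 L/s

Set C_mix = 14: (Q·0 + 140.0·60.90) / (Q + 140.0) = 14
→ Q = 140.0·(60.90 − 14)/(14 − 0) = 469.0 L/s.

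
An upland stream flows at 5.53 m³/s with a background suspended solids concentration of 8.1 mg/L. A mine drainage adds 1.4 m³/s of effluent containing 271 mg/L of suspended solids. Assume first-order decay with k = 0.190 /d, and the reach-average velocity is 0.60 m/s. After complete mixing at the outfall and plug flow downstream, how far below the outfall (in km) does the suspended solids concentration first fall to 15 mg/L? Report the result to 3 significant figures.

384 km

Mass balance: C = (5.530·8.100 + 1.400·271.0) / 6.930 = 424.2/6.930 = 61.21 mg/L.
Set 61.21·exp(−k·t) = 15 → t = ln(61.21/15)/k = 639500 s = 177.6 h.
Distance = v·t = 0.60·639500 = 383700 m = 383.7 km.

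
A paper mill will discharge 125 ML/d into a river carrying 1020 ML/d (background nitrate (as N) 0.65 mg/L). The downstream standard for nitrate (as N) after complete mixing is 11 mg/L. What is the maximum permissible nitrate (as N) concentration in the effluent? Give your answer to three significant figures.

At the limit, (Qr·Cr + Qe·Cₑ)/(Qr + Qe) = 11:
Cₑ = (1145·11 − 1020·0.6500) / 125.0 = 95.46 mg/L.

95.5 mg/L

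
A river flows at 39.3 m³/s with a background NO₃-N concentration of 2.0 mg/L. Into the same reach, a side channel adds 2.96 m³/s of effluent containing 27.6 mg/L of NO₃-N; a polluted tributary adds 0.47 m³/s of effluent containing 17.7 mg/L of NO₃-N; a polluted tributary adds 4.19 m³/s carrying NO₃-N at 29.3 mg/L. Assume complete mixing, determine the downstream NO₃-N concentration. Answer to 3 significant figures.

6.21 mg/L

After mixing, C = (39.30·2.000 + 2.960·27.60 + 0.4700·17.70 + 4.190·29.30) / 46.92 = 291.4/46.92 = 6.210 mg/L.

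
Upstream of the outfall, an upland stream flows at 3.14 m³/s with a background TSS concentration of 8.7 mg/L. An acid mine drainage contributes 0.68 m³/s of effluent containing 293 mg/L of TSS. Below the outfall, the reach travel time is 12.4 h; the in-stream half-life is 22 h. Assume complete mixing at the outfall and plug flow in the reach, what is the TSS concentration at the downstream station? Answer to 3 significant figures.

40.1 mg/L

After mixing, C = (3.140·8.700 + 0.6800·293.0) / 3.820 = 226.6/3.820 = 59.31 mg/L.
Half-life 22 h → k = ln 2 / 22 = 0.03151 h⁻¹ = 0.7562 d⁻¹.
Applying C = C₀e^(−kt): 59.31 × 0.6766 = 40.13 mg/L.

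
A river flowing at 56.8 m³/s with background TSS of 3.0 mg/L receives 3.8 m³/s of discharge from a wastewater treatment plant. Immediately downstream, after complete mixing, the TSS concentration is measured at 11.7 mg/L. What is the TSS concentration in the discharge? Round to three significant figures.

142 mg/L

Mass balance: 56.80·3.000 + 3.800·Cₑ = 60.60·11.70
→ Cₑ = (60.60·11.70 − 56.80·3.000) / 3.800 = 141.7 mg/L.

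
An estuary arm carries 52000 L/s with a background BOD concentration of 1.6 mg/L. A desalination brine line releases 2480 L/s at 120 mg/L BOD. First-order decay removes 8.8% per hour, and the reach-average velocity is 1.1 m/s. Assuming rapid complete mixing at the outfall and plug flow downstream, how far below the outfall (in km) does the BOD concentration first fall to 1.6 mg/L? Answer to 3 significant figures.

63.4 km

Conservation of mass: C = (52000·1.600 + 2480·120.0) / 54480 = 380800/54480 = 6.990 mg/L.
8.8%/h lost → k = −ln(1 − 0.088) = 0.09212 h⁻¹.
Set 6.990·exp(−k·t) = 1.6 → t = ln(6.990/1.6)/k = 57620 s = 16.01 h.
Distance = v·t = 1.1·57620 = 63390 m = 63.39 km.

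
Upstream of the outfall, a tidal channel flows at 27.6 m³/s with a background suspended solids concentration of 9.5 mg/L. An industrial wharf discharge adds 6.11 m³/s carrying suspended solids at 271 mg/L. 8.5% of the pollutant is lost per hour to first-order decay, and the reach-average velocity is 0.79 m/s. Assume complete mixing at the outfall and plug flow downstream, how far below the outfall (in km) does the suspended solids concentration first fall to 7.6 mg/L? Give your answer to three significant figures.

Conservation of mass: C = (27.60·9.500 + 6.110·271.0) / 33.71 = 1918/33.71 = 56.90 mg/L.
8.5%/h lost → k = −ln(1 − 0.085) = 0.08883 h⁻¹.
Set 56.90·exp(−k·t) = 7.6 → t = ln(56.90/7.6)/k = 81580 s = 22.66 h.
Distance = v·t = 0.79·81580 = 64450 m = 64.45 km.

64.5 km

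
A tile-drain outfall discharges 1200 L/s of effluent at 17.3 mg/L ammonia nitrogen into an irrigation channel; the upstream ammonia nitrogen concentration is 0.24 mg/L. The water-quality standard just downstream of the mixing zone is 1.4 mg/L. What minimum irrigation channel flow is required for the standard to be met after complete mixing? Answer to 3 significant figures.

Set C_mix = 1.4: (Q·0.2400 + 1200·17.30) / (Q + 1200) = 1.4
→ Q = 1200·(17.30 − 1.4)/(1.4 − 0.2400) = 16450 L/s.

16400 L/s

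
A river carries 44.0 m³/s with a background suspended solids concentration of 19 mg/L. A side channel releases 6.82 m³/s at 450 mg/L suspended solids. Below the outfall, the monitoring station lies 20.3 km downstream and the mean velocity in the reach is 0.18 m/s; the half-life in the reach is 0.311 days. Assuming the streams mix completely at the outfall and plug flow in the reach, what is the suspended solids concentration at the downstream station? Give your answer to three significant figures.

4.19 mg/L

Mixed concentration C = ΣQC/ΣQ = (44.00·19.00 + 6.820·450.0) / 50.82 = 3905/50.82 = 76.84 mg/L.
Travel time t = 20.3·1000 / 0.18 = 112800 s = 31.33 h.
Half-life 0.311 d → k = ln 2 / 0.311 = 2.229 d⁻¹.
Applying C = C₀e^(−kt): 76.84 × 0.05452 = 4.189 mg/L.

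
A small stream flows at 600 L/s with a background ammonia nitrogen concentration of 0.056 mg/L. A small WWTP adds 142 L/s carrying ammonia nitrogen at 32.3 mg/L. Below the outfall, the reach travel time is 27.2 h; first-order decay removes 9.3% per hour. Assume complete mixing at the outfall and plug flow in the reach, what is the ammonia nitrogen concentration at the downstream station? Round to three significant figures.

0.438 mg/L

Mixed concentration C = ΣQC/ΣQ = (600.0·0.05600 + 142.0·32.30) / 742.0 = 4620/742.0 = 6.227 mg/L.
9.3%/h lost → k = −ln(1 − 0.093) = 0.09761 h⁻¹.
After decay, C = 6.227 × e^(−kt) = 6.227 × 0.07029 = 0.4377 mg/L.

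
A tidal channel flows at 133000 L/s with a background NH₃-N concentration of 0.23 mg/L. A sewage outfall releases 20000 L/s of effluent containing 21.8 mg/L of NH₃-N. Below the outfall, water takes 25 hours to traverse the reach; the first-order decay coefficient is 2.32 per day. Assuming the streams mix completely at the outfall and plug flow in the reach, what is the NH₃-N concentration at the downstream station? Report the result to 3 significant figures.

0.272 mg/L

Mixed concentration C = ΣQC/ΣQ = (133000·0.2300 + 20000·21.80) / 153000 = 466600/153000 = 3.050 mg/L.
First-order decay: C = 3.050·exp(−k·t) = 3.050·0.08922 = 0.2721 mg/L.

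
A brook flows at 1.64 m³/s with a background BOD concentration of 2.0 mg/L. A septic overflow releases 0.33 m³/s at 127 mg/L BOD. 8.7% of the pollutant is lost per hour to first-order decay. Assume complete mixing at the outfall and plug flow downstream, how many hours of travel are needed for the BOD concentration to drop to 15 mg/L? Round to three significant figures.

After mixing, C = (1.640·2.000 + 0.3300·127.0) / 1.970 = 45.19/1.970 = 22.94 mg/L.
8.7%/h lost → k = −ln(1 − 0.087) = 0.09102 h⁻¹.
22.94·exp(−k·t) = 15 → t = ln(22.94/15)/k = 16800 s = 4.667 h.

4.67 h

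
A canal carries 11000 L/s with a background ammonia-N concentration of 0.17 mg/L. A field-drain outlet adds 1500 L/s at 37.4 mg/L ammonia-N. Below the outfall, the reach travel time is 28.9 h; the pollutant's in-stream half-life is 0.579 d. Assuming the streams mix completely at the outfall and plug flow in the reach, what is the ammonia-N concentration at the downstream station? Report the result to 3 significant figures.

Mass balance: C = (11000·0.1700 + 1500·37.40) / 12500 = 57970/12500 = 4.638 mg/L.
Half-life 0.579 d → k = ln 2 / 0.579 = 1.197 d⁻¹.
After decay, C = 4.638 × e^(−kt) = 4.638 × 0.2366 = 1.097 mg/L.

1.10 mg/L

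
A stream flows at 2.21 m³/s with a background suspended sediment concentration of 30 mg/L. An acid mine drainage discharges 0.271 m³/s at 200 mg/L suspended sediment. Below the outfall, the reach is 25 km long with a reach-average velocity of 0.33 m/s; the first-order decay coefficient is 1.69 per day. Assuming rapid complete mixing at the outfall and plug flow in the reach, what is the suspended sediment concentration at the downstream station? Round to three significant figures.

Mass balance: C = (2.210·30.00 + 0.2710·200.0) / 2.481 = 120.5/2.481 = 48.57 mg/L.
Travel time t = 25·1000 / 0.33 = 75760 s = 21.04 h.
First-order decay: C = 48.57·exp(−k·t) = 48.57·0.2272 = 11.04 mg/L.

11.0 mg/L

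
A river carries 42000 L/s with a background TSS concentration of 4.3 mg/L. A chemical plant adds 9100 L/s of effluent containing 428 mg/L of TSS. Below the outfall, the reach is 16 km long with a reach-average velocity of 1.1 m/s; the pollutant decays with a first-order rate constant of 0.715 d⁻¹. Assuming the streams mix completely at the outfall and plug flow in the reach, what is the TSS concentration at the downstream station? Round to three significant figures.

Flow-weighted average: C = (42000·4.300 + 9100·428.0) / 51100 = 4075000/51100 = 79.75 mg/L.
Travel time t = 16·1000 / 1.1 = 14550 s = 4.040 h.
After decay, C = 79.75 × e^(−kt) = 79.75 × 0.8866 = 70.71 mg/L.

70.7 mg/L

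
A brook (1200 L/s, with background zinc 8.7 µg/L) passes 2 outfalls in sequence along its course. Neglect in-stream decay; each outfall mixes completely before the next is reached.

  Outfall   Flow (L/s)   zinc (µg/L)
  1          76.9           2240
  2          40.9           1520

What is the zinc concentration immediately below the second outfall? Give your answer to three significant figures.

Outfall 1: combined Q = 1277 L/s; C = (1200·8.700 + 76.90·2240)/1277 = 143.1 µg/L.
Outfall 2: combined Q = 1318 L/s; C = (1277·143.1 + 40.90·1520)/1318 = 185.8 µg/L.

186 µg/L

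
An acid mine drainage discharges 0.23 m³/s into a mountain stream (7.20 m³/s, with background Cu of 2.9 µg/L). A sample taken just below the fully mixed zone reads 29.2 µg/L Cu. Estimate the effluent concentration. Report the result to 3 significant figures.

Mass balance: 7.200·2.900 + 0.2300·Cₑ = 7.430·29.20
→ Cₑ = (7.430·29.20 − 7.200·2.900) / 0.2300 = 852.5 µg/L.

853 µg/L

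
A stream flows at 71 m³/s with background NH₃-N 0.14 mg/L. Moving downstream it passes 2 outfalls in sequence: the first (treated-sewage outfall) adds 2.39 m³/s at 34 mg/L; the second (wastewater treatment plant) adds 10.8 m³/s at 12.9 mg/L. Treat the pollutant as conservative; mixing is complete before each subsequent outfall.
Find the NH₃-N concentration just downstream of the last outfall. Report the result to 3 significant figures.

Outfall 1: combined Q = 73.39 m³/s; C = (71.00·0.1400 + 2.390·34.00)/73.39 = 1.243 mg/L.
Outfall 2: combined Q = 84.19 m³/s; C = (73.39·1.243 + 10.80·12.90)/84.19 = 2.738 mg/L.

2.74 mg/L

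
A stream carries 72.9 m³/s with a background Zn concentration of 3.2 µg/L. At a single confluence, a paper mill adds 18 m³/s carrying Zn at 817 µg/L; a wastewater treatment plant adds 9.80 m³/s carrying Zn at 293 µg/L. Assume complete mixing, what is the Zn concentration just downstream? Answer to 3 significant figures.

Mixed concentration C = ΣQC/ΣQ = (72.90·3.200 + 18.00·817.0 + 9.800·293.0) / 100.7 = 17810/100.7 = 176.9 µg/L.

177 µg/L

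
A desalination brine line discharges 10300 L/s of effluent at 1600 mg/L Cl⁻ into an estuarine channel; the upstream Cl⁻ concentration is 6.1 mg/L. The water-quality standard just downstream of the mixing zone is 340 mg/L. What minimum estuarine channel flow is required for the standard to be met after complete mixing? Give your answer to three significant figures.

38900 L/s

Set C_mix = 340: (Q·6.100 + 10300·1600) / (Q + 10300) = 340
→ Q = 10300·(1600 − 340)/(340 − 6.100) = 38870 L/s.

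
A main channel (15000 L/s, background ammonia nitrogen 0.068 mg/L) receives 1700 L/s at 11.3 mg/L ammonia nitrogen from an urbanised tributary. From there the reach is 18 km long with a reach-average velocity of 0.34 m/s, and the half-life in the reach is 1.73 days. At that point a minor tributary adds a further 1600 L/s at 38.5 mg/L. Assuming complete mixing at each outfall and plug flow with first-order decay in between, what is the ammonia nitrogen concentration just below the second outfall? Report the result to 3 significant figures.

4.23 mg/L

Flow-weighted average: C = (15000·0.06800 + 1700·11.30) / 16700 = 20230/16700 = 1.211 mg/L; combined flow 16700 L/s.
Travel time t = 18·1000 / 0.34 = 52940 s = 14.71 h.
Half-life 1.73 d → k = ln 2 / 1.73 = 0.4007 d⁻¹.
First-order decay: C = 1.211·exp(−k·t) = 1.211·0.7823 = 0.9477 mg/L.
Second outfall: C = (16700·0.9477 + 1600·38.50)/18300 = 4.231 mg/L.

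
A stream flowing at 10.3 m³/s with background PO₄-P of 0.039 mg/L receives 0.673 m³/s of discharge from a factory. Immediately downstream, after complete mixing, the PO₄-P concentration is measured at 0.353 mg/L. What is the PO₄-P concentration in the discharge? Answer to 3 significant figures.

Mass balance: 10.30·0.03900 + 0.6730·Cₑ = 10.97·0.3530
→ Cₑ = (10.97·0.3530 − 10.30·0.03900) / 0.6730 = 5.159 mg/L.

5.16 mg/L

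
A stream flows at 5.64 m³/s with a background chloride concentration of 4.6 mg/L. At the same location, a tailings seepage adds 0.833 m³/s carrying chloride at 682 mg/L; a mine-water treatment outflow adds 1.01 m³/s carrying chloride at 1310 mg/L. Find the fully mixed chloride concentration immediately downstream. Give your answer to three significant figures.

256 mg/L

Conservation of mass: C = (5.640·4.600 + 0.8330·682.0 + 1.010·1310) / 7.483 = 1917/7.483 = 256.2 mg/L.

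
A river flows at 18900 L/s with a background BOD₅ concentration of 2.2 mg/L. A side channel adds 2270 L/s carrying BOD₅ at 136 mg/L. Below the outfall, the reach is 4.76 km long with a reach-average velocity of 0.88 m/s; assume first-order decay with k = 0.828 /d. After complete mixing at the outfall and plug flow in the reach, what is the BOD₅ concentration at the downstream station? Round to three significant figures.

15.7 mg/L

Conservation of mass: C = (18900·2.200 + 2270·136.0) / 21170 = 350300/21170 = 16.55 mg/L.
Travel time t = 4.76·1000 / 0.88 = 5409 s = 1.503 h.
Applying C = C₀e^(−kt): 16.55 × 0.9495 = 15.71 mg/L.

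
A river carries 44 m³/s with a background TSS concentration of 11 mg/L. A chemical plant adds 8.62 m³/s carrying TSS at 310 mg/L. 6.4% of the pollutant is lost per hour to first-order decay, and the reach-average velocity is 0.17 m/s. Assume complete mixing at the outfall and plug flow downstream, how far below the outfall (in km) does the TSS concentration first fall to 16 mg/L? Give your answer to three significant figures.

Mixed concentration C = ΣQC/ΣQ = (44.00·11.00 + 8.620·310.0) / 52.62 = 3156/52.62 = 59.98 mg/L.
6.4%/h lost → k = −ln(1 − 0.064) = 0.06614 h⁻¹.
Set 59.98·exp(−k·t) = 16 → t = ln(59.98/16)/k = 71930 s = 19.98 h.
Distance = v·t = 0.17·71930 = 12230 m = 12.23 km.

12.2 km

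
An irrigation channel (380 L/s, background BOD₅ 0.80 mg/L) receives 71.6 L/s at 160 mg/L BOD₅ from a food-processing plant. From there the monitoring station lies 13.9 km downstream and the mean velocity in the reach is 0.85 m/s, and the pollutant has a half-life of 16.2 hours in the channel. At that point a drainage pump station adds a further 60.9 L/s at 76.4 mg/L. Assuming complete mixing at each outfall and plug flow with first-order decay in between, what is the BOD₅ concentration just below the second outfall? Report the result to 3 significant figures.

Flow-weighted average: C = (380.0·0.8000 + 71.60·160.0) / 451.6 = 11760/451.6 = 26.04 mg/L; combined flow 451.6 L/s.
Travel time t = 13.9·1000 / 0.85 = 16350 s = 4.542 h.
Half-life 16.2 h → k = ln 2 / 16.2 = 0.04279 h⁻¹ = 1.027 d⁻¹.
Applying C = C₀e^(−kt): 26.04 × 0.8234 = 21.44 mg/L.
At the second outfall, C = (451.6·21.44 + 60.90·76.40) / (451.6 + 60.90) = 27.97 mg/L.

28.0 mg/L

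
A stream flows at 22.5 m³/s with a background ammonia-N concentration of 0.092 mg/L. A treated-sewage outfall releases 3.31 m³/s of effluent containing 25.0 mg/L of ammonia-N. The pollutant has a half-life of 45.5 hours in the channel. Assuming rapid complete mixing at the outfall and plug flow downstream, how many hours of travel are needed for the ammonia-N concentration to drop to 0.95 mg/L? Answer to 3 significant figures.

Flow-weighted average: C = (22.50·0.09200 + 3.310·25.00) / 25.81 = 84.82/25.81 = 3.286 mg/L.
Half-life 45.5 h → k = ln 2 / 45.5 = 0.01523 h⁻¹ = 0.3656 d⁻¹.
3.286·exp(−k·t) = 0.95 → t = ln(3.286/0.95)/k = 293300 s = 81.47 h.

81.5 h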